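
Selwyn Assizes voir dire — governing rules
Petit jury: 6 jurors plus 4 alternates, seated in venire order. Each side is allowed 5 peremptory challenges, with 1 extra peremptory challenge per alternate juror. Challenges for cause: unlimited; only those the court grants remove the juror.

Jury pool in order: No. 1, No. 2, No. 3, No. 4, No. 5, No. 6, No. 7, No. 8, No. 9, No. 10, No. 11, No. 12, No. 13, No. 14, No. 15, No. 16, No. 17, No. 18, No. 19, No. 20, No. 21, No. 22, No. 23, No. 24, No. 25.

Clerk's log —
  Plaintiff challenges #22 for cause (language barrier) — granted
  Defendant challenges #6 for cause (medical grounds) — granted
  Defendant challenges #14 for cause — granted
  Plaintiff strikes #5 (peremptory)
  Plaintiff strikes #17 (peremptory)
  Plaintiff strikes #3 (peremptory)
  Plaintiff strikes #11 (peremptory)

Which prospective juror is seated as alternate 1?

Removed: #3, #5, #6, #11, #14, #17, #22.
Seating in order: seats 1–6 → #1, #2, #4, #7, #8, #9; alternates → #10, #12, #13, #15.
So alternate 1 is #10.

10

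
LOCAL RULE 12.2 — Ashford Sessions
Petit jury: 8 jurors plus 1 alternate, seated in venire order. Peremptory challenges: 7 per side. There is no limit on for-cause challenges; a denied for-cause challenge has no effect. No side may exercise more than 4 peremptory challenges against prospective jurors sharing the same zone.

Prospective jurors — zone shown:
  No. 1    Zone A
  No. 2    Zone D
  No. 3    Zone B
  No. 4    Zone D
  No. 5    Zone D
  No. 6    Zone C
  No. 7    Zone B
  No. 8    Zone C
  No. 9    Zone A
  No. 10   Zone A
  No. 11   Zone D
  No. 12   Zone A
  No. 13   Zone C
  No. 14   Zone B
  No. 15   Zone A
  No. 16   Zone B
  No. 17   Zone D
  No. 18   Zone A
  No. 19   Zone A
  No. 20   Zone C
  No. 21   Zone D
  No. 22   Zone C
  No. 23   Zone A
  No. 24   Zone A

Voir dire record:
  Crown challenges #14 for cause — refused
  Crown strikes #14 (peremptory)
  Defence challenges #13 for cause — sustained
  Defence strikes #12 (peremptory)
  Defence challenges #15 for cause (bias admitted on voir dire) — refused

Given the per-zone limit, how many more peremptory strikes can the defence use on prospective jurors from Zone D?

4

Defence peremptories so far: #12 — 1 of 7 used, 6 left overall.
Against Zone D: none yet — per-zone cap 4 leaves 4.
Binding limit: min(6, 4) = 4.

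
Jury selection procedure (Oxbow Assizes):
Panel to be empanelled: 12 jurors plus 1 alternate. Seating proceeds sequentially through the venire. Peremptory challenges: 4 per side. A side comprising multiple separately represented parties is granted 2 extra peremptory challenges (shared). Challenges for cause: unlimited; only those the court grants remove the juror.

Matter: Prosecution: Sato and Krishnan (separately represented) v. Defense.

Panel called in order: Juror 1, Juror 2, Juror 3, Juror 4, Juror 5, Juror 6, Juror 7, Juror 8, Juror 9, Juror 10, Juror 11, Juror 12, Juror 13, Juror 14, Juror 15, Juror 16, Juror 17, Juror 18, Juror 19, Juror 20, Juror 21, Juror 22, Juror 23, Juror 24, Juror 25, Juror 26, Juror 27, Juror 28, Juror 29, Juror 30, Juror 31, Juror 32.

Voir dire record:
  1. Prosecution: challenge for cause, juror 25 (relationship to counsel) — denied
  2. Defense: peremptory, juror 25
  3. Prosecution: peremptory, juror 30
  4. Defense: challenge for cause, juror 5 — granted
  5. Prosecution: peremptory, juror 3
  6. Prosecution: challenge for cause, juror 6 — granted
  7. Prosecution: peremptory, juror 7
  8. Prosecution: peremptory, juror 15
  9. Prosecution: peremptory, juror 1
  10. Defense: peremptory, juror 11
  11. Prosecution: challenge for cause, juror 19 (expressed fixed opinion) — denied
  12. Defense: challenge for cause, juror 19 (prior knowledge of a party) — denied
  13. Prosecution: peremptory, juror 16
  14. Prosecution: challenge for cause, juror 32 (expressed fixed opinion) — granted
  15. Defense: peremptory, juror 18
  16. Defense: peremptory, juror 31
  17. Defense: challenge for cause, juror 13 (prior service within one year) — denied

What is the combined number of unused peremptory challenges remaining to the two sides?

0

Prosecution allotment: 4 base + 2 multi-party = 6. Defense allotment: 4.
Prosecution peremptories used: #30, #3, #7, #15, #1, #16 — 6 (for-cause on #25, #6, #19, #32 don't count).
Defense peremptories used: #25, #11, #18, #31 — 4 (for-cause on #5, #19, #13 don't count).
Remaining: (6 − 6) + (4 − 4) = 0.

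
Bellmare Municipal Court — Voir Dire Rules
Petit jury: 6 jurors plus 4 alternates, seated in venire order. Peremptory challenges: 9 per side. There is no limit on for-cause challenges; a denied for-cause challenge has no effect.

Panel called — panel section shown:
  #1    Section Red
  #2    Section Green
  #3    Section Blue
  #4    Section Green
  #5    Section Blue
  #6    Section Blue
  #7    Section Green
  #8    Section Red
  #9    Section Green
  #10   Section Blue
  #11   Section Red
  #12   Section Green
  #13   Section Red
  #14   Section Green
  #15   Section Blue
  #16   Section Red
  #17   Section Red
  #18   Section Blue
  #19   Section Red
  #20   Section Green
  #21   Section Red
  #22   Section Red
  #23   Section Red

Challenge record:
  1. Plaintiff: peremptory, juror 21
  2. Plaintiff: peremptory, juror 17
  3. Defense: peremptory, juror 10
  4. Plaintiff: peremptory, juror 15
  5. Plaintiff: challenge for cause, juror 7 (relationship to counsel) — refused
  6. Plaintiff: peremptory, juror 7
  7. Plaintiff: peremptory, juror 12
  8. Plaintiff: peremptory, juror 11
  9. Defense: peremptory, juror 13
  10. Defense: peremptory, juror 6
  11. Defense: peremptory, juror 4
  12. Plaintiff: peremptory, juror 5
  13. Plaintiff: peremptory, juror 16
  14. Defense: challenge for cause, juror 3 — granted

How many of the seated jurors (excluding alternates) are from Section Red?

Removed: #3, #4, #5, #6, #7, #10, #11, #12, #13, #15, #16, #17, #21.
Seated jurors 1–6: #1, #2, #8, #9, #14, #18 (alternates #19, #20, #22, #23 not counted).
Of those, in Section Red: #1, #8 → 2.

2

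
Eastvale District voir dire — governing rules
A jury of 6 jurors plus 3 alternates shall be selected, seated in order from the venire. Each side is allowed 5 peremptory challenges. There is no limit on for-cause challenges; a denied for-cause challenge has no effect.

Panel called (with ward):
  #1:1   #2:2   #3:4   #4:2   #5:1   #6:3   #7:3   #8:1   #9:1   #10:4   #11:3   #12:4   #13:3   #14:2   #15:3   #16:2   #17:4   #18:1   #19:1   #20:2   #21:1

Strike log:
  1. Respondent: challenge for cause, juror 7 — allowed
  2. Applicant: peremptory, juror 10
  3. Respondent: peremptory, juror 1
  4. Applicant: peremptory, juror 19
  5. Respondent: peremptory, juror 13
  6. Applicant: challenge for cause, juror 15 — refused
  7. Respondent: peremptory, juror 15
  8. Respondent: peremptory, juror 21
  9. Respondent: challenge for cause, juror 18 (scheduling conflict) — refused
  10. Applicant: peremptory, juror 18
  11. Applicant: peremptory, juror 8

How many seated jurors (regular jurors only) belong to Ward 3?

1

Removed: #1, #7, #8, #10, #13, #15, #18, #19, #21.
Seated jurors 1–6: #2, #3, #4, #5, #6, #9 (alternates #11, #12, #14 not counted).
Of those, in Ward 3: #6 → 1.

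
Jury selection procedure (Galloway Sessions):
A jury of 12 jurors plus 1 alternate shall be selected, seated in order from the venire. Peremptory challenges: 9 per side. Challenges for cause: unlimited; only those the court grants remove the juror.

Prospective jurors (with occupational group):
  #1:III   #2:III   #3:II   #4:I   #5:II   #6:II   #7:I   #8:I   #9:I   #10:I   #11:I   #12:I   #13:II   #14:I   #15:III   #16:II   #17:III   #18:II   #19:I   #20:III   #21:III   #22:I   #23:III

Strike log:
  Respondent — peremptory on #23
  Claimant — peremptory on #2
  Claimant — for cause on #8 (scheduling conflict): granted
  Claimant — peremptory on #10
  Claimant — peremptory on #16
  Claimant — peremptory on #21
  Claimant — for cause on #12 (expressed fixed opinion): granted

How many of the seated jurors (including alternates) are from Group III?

Removed: #2, #8, #10, #12, #16, #21, #23.
Seated (13 incl. alternates): #1, #3, #4, #5, #6, #7, #9, #11, #13, #14, #15, #17, #18.
Of those, in Group III: #1, #15, #17 → 3.

3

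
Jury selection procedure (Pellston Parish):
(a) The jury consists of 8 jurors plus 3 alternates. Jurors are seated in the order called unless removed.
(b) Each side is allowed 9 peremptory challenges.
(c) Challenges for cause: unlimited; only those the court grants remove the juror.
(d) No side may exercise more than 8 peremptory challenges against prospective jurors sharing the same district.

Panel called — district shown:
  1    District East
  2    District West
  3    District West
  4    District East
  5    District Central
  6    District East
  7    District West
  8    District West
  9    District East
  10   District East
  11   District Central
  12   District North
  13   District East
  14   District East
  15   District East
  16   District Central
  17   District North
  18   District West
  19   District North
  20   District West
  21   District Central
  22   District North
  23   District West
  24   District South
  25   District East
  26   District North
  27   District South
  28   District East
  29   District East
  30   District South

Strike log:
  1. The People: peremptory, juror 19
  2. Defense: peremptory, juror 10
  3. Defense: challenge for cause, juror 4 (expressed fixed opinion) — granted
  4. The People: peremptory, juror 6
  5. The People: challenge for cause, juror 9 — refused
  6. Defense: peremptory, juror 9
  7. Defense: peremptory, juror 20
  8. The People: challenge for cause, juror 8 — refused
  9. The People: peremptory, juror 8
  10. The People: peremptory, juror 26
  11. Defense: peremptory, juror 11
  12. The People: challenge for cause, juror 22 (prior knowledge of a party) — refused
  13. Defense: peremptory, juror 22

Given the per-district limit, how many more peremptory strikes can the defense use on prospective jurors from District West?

4

Defense peremptories so far: #10, #9, #20, #11, #22 — 5 of 9 used, 4 left overall.
Against District West: #20 — 1 used; per-district cap 8 leaves 7.
Binding limit: min(4, 7) = 4.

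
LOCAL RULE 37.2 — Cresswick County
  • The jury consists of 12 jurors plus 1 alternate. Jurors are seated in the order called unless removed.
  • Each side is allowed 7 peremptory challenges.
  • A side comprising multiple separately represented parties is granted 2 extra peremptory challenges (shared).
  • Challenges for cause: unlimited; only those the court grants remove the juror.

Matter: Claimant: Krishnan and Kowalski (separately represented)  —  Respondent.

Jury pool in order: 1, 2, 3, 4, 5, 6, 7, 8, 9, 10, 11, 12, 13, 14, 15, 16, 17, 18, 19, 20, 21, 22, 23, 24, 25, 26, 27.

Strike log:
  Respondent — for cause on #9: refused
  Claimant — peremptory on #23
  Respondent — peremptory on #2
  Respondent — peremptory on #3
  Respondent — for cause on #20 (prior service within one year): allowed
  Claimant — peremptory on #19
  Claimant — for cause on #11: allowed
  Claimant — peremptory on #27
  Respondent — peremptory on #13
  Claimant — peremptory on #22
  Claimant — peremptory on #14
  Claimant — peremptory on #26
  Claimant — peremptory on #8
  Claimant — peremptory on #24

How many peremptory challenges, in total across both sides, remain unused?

5

Claimant allotment: 7 base + 2 multi-party = 9. Respondent allotment: 7.
Claimant peremptories used: #23, #19, #27, #22, #14, #26, #8, #24 — 8 (the for-cause on #11 doesn't count).
Respondent peremptories used: #2, #3, #13 — 3 (for-cause on #9, #20 don't count).
Remaining: (9 − 8) + (7 − 3) = 5.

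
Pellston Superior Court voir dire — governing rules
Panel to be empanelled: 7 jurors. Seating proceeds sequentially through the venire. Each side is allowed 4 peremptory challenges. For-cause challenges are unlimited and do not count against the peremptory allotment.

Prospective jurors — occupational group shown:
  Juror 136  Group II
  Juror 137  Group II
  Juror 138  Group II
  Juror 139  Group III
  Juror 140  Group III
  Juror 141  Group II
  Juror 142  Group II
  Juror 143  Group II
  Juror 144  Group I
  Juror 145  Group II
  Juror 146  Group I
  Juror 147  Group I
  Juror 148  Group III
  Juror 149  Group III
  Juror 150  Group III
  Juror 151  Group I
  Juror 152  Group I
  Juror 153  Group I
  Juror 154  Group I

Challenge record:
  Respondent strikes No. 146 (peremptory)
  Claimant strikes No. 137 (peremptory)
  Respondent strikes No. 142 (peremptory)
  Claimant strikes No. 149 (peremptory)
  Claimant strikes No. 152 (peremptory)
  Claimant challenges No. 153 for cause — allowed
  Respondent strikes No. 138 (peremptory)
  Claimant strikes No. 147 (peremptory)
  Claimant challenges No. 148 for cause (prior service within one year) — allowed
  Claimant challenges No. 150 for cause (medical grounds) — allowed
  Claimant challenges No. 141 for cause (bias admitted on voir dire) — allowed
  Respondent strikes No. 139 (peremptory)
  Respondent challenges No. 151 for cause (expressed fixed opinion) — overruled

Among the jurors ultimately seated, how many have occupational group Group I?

3

Removed: #137, #138, #139, #141, #142, #146, #147, #148, #149, #150, #152, #153.
Seated jurors 1–7: #136, #140, #143, #144, #145, #151, #154.
Of those, in Group I: #144, #151, #154 → 3.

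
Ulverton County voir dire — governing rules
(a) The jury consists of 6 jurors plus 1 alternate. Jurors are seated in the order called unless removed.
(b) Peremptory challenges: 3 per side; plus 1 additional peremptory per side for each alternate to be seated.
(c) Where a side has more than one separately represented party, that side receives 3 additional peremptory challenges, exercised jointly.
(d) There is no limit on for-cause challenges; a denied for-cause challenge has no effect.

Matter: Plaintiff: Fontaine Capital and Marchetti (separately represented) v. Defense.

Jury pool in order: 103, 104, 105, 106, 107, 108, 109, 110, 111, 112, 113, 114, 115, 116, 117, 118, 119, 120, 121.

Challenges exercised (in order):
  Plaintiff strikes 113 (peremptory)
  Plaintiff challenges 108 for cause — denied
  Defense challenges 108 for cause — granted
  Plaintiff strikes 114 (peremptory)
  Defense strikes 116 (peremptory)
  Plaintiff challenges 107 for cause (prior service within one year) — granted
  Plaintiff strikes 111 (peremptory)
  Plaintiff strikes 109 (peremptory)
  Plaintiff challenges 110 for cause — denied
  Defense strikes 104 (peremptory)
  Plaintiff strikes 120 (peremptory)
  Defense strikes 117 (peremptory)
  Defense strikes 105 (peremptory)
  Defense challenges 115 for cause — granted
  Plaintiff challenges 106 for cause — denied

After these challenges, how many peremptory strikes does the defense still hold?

Defense allotment: 3 base + 1 × 1 alternate = 4.
Defense peremptories used: #116, #104, #117, #105 — 4 (for-cause on #108, #115 don't count).
Remaining: 4 − 4 = 0.

0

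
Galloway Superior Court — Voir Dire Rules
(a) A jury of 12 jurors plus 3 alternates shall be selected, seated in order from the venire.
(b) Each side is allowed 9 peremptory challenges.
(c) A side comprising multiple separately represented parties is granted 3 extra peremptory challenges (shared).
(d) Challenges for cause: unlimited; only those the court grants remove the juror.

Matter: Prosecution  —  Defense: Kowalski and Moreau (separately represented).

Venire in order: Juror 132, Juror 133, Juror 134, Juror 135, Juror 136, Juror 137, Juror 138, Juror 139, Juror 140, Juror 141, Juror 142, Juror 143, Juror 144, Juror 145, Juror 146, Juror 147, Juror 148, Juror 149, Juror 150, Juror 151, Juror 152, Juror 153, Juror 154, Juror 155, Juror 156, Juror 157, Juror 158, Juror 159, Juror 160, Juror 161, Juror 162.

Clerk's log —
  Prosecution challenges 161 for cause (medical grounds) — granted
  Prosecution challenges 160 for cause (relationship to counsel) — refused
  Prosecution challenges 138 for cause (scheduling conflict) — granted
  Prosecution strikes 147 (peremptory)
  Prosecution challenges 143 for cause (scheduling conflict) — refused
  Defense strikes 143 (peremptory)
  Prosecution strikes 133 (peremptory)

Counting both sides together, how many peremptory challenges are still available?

18

Prosecution allotment: 9. Defense allotment: 9 base + 3 multi-party = 12.
Prosecution peremptories used: #147, #133 — 2 (for-cause on #161, #160, #138, #143 don't count).
Defense peremptories used: #143 — 1.
Remaining: (9 − 2) + (12 − 1) = 18.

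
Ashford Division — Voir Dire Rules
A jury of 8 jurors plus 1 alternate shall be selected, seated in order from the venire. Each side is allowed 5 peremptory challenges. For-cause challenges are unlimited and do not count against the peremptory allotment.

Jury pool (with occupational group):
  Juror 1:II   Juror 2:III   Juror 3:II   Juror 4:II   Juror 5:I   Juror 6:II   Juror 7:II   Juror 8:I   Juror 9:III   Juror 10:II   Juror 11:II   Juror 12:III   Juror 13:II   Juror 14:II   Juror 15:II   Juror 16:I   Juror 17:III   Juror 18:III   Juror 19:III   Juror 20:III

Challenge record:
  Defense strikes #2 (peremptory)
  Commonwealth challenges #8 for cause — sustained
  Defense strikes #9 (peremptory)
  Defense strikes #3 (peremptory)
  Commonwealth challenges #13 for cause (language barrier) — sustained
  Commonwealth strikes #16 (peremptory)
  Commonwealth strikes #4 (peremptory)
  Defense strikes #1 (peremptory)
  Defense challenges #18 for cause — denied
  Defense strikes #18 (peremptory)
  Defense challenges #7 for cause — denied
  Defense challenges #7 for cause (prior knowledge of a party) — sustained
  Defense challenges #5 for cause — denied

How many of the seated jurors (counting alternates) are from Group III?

Removed: #1, #2, #3, #4, #7, #8, #9, #13, #16, #18.
Seated (9 incl. alternates): #5, #6, #10, #11, #12, #14, #15, #17, #19.
Of those, in Group III: #12, #17, #19 → 3.

3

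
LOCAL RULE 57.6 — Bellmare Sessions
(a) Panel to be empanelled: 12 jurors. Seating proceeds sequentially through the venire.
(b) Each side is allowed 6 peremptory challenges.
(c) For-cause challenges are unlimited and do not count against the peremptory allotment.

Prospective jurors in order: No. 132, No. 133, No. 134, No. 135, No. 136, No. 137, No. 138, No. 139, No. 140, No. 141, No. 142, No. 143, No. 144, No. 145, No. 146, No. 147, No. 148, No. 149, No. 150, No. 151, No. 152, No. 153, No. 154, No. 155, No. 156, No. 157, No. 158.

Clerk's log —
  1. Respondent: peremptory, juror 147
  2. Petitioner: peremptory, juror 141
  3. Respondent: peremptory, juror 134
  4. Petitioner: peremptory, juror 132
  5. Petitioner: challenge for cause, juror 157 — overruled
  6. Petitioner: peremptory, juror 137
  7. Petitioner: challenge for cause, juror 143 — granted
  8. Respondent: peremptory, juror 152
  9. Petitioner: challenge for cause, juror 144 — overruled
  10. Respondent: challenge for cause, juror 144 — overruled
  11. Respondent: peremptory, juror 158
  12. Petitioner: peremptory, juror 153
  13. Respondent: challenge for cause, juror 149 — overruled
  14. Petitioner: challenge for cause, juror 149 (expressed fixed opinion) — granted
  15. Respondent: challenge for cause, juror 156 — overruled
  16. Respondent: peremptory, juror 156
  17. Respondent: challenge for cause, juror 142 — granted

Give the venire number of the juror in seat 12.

Removed: #132, #134, #137, #141, #142, #143, #147, #149, #152, #153, #156, #158. (#144, #157 stay — for-cause denied.)
Seating in order: seats 1–12 → #133, #135, #136, #138, #139, #140, #144, #145, #146, #148, #150, #151.
So seat 12 is #151.

151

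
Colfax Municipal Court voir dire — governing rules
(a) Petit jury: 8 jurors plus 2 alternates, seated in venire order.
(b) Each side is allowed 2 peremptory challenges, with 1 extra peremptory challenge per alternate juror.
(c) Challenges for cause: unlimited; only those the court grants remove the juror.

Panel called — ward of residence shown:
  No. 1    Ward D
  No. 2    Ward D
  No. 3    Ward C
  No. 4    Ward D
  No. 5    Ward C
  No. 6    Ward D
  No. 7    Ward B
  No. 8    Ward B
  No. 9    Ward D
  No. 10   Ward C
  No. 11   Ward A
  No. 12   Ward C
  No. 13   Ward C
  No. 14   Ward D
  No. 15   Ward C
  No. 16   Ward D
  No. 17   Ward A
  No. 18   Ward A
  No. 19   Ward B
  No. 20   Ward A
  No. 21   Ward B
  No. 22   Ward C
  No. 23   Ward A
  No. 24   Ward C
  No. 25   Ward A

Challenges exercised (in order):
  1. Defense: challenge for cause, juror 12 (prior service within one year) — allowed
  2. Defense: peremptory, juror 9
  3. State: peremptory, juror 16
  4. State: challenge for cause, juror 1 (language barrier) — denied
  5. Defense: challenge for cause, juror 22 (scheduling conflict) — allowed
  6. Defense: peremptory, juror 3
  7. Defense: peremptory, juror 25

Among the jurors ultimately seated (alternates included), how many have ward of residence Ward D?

4

Removed: #3, #9, #12, #16, #22, #25.
Seated (10 incl. alternates): #1, #2, #4, #5, #6, #7, #8, #10, #11, #13.
Of those, in Ward D: #1, #2, #4, #6 → 4.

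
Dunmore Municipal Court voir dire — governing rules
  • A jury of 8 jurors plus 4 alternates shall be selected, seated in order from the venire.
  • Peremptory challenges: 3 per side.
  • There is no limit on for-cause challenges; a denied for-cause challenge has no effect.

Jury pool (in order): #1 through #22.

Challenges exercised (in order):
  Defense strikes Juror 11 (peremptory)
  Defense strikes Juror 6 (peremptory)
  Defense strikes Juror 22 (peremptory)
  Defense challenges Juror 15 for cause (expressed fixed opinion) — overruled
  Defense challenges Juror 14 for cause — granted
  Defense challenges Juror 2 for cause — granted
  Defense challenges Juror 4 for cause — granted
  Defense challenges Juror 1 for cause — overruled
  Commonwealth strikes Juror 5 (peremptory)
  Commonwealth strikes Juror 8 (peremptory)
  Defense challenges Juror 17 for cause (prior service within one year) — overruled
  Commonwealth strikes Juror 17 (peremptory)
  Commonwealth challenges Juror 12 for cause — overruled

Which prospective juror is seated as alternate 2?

18

Removed: #2, #4, #5, #6, #8, #11, #14, #17, #22. (#1, #12, #15 stay — for-cause denied.)
Seating in order: seats 1–8 → #1, #3, #7, #9, #10, #12, #13, #15; alternates → #16, #18, #19, #20.
So alternate 2 is #18.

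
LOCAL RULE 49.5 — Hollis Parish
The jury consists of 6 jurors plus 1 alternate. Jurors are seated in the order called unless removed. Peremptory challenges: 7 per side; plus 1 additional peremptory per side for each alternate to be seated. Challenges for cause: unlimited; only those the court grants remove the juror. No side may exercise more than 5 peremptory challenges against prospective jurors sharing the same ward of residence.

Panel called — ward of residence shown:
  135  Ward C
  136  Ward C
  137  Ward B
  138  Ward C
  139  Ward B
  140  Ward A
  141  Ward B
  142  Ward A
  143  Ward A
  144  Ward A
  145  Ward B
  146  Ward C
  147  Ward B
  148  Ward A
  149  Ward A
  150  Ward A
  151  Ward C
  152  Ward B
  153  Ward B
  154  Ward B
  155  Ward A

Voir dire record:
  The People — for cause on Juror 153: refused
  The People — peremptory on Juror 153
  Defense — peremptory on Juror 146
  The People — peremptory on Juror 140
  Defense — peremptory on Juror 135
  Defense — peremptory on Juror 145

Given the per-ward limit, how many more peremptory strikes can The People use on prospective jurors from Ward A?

The People peremptories so far: #153, #140 — 2 of 8 used, 6 left overall.
Against Ward A: #140 — 1 used; per-ward cap 5 leaves 4.
Binding limit: min(6, 4) = 4.

4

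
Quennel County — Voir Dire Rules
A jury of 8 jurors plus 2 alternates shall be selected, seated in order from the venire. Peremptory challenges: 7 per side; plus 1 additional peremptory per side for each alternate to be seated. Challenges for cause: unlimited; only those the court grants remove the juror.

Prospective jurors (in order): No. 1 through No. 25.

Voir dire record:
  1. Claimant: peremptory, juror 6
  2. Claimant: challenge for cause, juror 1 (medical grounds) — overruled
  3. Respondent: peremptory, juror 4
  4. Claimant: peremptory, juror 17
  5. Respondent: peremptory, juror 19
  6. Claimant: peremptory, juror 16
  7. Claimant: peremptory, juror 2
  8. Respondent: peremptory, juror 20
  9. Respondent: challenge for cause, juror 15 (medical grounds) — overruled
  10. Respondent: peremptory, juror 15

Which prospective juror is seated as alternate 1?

Removed: #2, #4, #6, #15, #16, #17, #19, #20. (#1 stays — for-cause denied.)
Seating in order: seats 1–8 → #1, #3, #5, #7, #8, #9, #10, #11; alternates → #12, #13.
So alternate 1 is #12.

12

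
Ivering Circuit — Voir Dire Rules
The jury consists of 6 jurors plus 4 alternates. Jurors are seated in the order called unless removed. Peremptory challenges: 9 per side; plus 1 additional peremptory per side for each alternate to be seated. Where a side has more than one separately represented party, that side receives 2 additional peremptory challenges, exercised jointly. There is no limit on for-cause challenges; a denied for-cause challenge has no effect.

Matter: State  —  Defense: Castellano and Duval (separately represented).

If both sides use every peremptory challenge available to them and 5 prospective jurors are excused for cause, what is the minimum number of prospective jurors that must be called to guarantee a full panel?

Seats to fill: 6 + 4 alternates = 10.
Peremptories — State: 9 + 1×4 = 13; Defense: 9 + 1×4 + 2 = 15; total 28.
For-cause removals: 5.
Minimum venire: 10 + 28 + 5 = 43.

43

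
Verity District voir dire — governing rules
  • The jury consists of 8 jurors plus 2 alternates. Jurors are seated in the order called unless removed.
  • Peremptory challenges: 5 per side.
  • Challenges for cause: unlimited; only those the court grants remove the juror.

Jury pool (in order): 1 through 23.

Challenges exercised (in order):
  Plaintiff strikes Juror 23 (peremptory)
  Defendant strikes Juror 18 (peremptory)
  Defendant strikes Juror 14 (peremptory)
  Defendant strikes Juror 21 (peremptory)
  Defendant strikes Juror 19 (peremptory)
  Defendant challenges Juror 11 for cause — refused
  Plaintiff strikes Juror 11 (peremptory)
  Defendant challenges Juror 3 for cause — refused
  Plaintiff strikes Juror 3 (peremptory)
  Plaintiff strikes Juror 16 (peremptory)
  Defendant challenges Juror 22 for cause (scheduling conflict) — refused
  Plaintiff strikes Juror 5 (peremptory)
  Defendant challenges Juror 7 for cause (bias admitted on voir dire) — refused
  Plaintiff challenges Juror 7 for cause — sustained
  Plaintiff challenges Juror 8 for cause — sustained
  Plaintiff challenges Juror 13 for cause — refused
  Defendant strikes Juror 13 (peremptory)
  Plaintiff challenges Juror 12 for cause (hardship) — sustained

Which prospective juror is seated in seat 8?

17

Removed: #3, #5, #7, #8, #11, #12, #13, #14, #16, #18, #19, #21, #23. (#22 stays — for-cause denied.)
Filling seats in venire order through position 8: #1, #2, #4, #6, #9, #10, #15, #17.
So seat 8 is #17.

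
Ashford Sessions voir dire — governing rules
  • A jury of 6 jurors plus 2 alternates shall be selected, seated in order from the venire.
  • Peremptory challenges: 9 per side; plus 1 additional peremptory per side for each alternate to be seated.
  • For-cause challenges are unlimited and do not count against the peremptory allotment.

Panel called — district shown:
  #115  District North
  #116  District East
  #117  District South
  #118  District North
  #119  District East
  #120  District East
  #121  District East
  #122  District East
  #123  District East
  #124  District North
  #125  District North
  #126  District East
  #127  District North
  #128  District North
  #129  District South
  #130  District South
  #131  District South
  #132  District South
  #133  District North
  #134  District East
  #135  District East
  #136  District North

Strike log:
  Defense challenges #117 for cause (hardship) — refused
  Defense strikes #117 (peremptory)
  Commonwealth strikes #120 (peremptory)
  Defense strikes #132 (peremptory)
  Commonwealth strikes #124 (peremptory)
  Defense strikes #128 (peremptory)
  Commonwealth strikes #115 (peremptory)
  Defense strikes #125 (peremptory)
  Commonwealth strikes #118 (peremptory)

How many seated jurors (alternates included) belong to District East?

Removed: #115, #117, #118, #120, #124, #125, #128, #132.
Seated (8 incl. alternates): #116, #119, #121, #122, #123, #126, #127, #129.
Of those, in District East: #116, #119, #121, #122, #123, #126 → 6.

6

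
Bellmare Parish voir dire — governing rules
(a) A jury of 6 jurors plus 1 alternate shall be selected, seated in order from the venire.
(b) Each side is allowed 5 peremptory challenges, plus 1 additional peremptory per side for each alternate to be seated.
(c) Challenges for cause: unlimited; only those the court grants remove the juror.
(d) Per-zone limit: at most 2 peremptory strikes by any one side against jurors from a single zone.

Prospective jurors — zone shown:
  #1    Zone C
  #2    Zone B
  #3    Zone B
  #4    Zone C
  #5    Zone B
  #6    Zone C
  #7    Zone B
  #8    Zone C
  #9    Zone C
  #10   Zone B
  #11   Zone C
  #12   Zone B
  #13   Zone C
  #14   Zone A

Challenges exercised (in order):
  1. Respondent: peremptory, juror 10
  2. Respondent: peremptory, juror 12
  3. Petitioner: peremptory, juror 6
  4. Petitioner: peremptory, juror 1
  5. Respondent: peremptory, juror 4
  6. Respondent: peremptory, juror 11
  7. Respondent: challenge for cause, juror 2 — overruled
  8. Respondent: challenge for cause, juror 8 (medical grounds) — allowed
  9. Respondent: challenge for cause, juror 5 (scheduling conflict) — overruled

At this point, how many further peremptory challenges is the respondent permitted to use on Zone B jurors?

0

Respondent peremptories so far: #10, #12, #4, #11 — 4 of 6 used, 2 left overall.
Against Zone B: #10, #12 — 2 used; per-zone cap 2 leaves 0.
Binding limit: min(2, 0) = 0.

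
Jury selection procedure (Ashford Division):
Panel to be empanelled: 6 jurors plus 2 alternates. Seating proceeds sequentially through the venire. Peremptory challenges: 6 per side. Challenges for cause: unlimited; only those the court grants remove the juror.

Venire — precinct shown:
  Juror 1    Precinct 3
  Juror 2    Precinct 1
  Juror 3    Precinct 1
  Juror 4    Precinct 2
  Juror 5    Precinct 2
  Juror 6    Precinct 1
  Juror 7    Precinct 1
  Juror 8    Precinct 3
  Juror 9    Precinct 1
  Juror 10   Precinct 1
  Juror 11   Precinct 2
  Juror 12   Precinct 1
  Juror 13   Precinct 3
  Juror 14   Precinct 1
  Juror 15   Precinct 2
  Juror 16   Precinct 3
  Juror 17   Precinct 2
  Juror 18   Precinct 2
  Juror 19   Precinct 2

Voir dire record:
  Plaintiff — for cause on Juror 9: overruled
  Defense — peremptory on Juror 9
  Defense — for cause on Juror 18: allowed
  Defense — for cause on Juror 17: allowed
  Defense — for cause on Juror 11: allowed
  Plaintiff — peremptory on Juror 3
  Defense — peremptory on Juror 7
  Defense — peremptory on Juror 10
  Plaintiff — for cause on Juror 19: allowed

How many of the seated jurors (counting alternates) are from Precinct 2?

Removed: #3, #7, #9, #10, #11, #17, #18, #19.
Seated (8 incl. alternates): #1, #2, #4, #5, #6, #8, #12, #13.
Of those, in Precinct 2: #4, #5 → 2.

2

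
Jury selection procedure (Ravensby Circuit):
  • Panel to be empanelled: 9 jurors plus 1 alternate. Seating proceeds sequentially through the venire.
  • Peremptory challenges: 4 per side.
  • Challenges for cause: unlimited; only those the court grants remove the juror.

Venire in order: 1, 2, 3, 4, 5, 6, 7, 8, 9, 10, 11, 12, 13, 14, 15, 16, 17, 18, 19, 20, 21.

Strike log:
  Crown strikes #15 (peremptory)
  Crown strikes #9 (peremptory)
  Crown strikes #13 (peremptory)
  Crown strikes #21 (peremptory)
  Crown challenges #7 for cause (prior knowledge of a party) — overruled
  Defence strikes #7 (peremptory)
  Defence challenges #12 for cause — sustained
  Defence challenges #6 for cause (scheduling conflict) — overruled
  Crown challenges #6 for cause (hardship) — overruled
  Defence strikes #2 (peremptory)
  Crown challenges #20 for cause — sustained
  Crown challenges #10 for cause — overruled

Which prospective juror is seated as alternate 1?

Removed: #2, #7, #9, #12, #13, #15, #20, #21. (#6, #10 stay — for-cause denied.)
Seating in order: seats 1–9 → #1, #3, #4, #5, #6, #8, #10, #11, #14; alternates → #16.
So alternate 1 is #16.

16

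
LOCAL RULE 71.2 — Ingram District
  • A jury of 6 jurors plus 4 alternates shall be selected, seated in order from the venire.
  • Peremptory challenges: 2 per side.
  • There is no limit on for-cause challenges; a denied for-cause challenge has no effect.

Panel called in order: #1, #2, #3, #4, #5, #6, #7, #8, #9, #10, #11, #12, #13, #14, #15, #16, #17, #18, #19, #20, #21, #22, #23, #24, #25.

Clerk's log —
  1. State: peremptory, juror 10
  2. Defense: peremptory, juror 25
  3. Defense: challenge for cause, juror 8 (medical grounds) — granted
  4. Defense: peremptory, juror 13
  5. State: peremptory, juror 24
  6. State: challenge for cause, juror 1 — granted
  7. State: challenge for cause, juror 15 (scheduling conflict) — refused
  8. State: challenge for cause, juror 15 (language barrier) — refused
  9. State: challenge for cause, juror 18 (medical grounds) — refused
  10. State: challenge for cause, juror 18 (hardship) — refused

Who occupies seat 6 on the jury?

Removed: #1, #8, #10, #13, #24, #25. (#15, #18 stay — for-cause denied.)
Seating in order: seats 1–6 → #2, #3, #4, #5, #6, #7; alternates → #9, #11, #12, #14.
So seat 6 is #7.

7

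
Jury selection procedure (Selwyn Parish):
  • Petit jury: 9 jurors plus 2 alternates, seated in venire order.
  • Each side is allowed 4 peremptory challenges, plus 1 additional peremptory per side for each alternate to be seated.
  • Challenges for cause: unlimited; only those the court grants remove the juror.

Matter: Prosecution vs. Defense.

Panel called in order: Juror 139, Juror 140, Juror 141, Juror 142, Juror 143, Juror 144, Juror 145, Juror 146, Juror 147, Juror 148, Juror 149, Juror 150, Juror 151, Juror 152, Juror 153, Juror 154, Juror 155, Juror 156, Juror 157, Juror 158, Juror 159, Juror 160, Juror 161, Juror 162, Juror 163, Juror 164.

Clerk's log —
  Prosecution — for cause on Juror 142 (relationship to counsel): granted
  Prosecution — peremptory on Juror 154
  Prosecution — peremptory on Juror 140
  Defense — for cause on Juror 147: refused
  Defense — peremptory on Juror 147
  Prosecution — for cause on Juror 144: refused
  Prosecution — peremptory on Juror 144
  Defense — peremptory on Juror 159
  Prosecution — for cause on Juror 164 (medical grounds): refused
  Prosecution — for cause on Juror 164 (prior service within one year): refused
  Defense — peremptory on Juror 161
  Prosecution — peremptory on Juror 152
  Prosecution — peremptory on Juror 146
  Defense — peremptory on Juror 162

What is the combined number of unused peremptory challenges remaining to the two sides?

Prosecution allotment: 4 base + 1 × 2 alternates = 6. Defense allotment: 4 base + 1 × 2 alternates = 6.
Prosecution peremptories used: #154, #140, #144, #152, #146 — 5 (for-cause on #142, #144, #164, #164 don't count).
Defense peremptories used: #147, #159, #161, #162 — 4 (the for-cause on #147 doesn't count).
Remaining: (6 − 5) + (6 − 4) = 3.

3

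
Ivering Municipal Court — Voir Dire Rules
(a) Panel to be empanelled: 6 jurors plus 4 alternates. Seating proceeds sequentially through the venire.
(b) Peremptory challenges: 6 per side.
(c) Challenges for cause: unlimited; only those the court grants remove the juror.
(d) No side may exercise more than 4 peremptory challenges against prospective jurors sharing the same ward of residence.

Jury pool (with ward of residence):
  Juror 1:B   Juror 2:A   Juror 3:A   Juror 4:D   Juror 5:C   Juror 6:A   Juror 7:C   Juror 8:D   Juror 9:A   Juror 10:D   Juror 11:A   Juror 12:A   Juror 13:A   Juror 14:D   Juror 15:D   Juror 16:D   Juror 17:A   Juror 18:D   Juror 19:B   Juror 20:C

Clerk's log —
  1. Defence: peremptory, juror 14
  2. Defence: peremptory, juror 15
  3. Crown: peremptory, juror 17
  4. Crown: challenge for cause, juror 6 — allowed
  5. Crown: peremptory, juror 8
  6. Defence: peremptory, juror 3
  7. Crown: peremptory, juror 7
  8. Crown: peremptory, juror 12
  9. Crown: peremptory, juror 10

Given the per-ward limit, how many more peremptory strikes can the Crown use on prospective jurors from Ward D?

Crown peremptories so far: #17, #8, #7, #12, #10 — 5 of 6 used, 1 left overall.
Against Ward D: #8, #10 — 2 used; per-ward cap 4 leaves 2.
Binding limit: min(1, 2) = 1.

1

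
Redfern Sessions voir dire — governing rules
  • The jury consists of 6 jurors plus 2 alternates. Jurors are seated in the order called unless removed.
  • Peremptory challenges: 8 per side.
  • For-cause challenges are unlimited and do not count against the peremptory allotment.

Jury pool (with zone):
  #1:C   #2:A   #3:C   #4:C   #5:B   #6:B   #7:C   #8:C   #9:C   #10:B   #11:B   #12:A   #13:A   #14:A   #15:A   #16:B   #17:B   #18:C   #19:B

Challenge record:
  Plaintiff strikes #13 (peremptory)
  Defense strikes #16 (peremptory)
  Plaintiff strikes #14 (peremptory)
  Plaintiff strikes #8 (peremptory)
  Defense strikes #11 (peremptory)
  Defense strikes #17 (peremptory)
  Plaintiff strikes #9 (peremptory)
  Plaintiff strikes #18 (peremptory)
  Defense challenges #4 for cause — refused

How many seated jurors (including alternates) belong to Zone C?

4

Removed: #8, #9, #11, #13, #14, #16, #17, #18.
Seated (8 incl. alternates): #1, #2, #3, #4, #5, #6, #7, #10.
Of those, in Zone C: #1, #3, #4, #7 → 4.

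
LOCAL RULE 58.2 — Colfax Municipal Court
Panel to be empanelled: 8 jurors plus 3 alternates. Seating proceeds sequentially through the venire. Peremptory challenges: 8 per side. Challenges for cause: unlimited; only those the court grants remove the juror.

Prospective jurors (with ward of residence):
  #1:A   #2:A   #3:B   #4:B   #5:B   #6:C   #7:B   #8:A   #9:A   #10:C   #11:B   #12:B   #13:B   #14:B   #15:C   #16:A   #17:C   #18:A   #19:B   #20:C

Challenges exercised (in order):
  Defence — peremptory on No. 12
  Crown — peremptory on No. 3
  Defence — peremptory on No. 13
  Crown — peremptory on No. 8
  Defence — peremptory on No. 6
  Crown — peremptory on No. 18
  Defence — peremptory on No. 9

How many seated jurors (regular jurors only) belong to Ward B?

Removed: #3, #6, #8, #9, #12, #13, #18.
Seated jurors 1–8: #1, #2, #4, #5, #7, #10, #11, #14 (alternates #15, #16, #17 not counted).
Of those, in Ward B: #4, #5, #7, #11, #14 → 5.

5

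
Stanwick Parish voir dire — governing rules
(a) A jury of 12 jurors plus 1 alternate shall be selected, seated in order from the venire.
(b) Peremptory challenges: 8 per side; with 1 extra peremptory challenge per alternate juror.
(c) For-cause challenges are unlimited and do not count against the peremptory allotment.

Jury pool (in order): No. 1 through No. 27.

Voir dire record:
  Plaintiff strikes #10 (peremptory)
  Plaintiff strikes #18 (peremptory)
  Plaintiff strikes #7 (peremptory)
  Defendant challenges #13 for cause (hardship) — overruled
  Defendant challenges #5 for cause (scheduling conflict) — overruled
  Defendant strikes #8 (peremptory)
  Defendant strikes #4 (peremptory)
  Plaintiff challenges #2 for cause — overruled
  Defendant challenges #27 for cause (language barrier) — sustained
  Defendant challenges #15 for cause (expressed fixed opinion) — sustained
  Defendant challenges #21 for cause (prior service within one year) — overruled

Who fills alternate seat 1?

19

Removed: #4, #7, #8, #10, #15, #18, #27. (#2, #5, #13, #21 stay — for-cause denied.)
Seating in order: seats 1–12 → #1, #2, #3, #5, #6, #9, #11, #12, #13, #14, #16, #17; alternates → #19.
So alternate 1 is #19.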